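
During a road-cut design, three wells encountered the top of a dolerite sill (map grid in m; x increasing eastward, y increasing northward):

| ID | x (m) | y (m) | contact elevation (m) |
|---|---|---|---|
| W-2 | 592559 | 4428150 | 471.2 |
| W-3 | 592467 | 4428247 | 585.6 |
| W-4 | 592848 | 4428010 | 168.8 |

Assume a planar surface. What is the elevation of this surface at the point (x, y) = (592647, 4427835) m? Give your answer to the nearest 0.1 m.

284.9 m

Two edge vectors: W-2→W-3 = (-92, 97, 114.4), W-2→W-4 = (289, -140, -302.4).
Normal n = (W-2→W-3) × (W-2→W-4) = (-13316.8, 5240.8, -15153).
So ∂z/∂x = −n_x/n_z = −0.878822675 and ∂z/∂y = −n_y/n_z = 0.345858906.
Intercept c from W-2: 471.2 + 520754.29 − 1531515.11 = −1010289.63.
At (592647, 4427835): z = −520831.6 + 1531406.2 − 1010289.63 = 284.9 m.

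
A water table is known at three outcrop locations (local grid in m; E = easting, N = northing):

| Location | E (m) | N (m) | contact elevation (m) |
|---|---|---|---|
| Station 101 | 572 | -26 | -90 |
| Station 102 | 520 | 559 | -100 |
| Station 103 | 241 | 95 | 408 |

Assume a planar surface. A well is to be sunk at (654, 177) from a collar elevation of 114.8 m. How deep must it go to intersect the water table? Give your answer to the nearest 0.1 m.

Two edge vectors: Station 101→Station 102 = (-52, 585, -10), Station 101→Station 103 = (-331, 121, 498).
Normal n = (Station 101→Station 102) × (Station 101→Station 103) = (292540, 29206, 187343).
So ∂z/∂E = −n_x/n_z = −1.56152 and ∂z/∂N = −n_y/n_z = −0.15590.
Intercept c from Station 101: -90 + 893.19 − 4.05 = 799.14.
At (654, 177): z_contact = −1021.23 − 27.59 + 799.14 = -249.69 m.
Depth below ground = 114.8 − (-249.69) = 364.5 m.

364.5 m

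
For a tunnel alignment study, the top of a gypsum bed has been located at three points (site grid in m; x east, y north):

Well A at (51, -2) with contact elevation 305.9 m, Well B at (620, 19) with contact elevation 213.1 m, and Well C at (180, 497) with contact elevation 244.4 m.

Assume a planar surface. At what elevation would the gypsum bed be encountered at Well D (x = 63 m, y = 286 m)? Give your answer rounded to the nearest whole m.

Two edge vectors: Well A→Well B = (569, 21, -92.8), Well A→Well C = (129, 499, -61.5).
Normal n = (Well A→Well B) × (Well A→Well C) = (45015.7, 23022.3, 281222).
So ∂z/∂x = −n_x/n_z = −0.16007 and ∂z/∂y = −n_y/n_z = −0.08187.
Intercept c from Well A: 305.9 + 8.16 − 0.16 = 313.90.
At (63, 286): z = −10.1 − 23.4 + 313.90 = 280.4 m.

280 m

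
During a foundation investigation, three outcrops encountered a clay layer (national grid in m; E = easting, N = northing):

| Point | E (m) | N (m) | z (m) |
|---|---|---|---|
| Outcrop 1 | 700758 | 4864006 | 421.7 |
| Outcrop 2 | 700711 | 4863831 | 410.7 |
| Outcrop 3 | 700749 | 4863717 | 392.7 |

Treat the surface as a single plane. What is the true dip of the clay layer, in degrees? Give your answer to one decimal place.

Let the plane be z = a·E + b·N + c.
Outcrop 2−Outcrop 1: −47a − 175b = −11;  Outcrop 3−Outcrop 1: −9a − 289b = −29.
Solving gives a = −0.15789, b = 0.10526.
Gradient magnitude |∇z| = √(a² + b²) = √(0.02493 + 0.01108) = 0.18977.
True dip = arctan(0.18977) = 10.7°, dipping toward ESE (azimuth ≈ 124°).

10.7°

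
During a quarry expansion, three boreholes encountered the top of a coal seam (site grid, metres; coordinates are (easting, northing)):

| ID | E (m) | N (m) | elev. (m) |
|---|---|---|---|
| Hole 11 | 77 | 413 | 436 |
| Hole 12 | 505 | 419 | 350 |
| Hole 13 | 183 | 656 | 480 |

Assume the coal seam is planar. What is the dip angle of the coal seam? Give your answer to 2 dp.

Let the plane be z = a·E + b·N + c.
Hole 12−Hole 11: 428a + 6b = −86;  Hole 13−Hole 11: 106a + 243b = 44.
Solving gives a = −0.20472, b = 0.27037.
Gradient magnitude |∇z| = √(a² + b²) = √(0.04191 + 0.07310) = 0.33914.
True dip = arctan(0.33914) = 18.73°, dipping toward SE (azimuth ≈ 143°).

18.73°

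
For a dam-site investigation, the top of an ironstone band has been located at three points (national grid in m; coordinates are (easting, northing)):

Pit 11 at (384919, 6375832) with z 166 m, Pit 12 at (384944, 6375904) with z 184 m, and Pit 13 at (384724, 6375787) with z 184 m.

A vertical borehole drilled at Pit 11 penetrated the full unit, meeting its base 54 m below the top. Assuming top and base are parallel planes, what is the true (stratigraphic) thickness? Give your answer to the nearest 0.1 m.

51.0 m

Let the plane be z = a·E + b·N + c.
Pit 12−Pit 11: 25a + 72b = 18;  Pit 13−Pit 11: −195a − 45b = 18.
Solving gives a = −0.16307, b = 0.30662.
|∇z| = √(a²+b²) = 0.34728, so dip δ = arctan(0.34728) = 19.15°.
True thickness = vertical thickness × cos δ = 54 × cos 19.15° = 51.0 m.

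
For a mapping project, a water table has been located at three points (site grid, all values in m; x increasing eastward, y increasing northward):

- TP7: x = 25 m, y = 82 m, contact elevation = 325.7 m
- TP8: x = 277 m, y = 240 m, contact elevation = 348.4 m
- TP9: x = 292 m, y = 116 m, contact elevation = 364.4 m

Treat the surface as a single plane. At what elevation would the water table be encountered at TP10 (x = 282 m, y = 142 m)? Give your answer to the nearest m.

360 m

Two edge vectors: TP7→TP8 = (252, 158, 22.7), TP7→TP9 = (267, 34, 38.7).
Normal n = (TP7→TP8) × (TP7→TP9) = (5342.8, -3691.5, -33618).
So ∂z/∂x = −n_x/n_z = 0.15893 and ∂z/∂y = −n_y/n_z = −0.10981.
Intercept c from TP7: 325.7 − 3.97 + 9.00 = 330.73.
At (282, 142): z = 44.8 − 15.6 + 330.73 = 360.0 m.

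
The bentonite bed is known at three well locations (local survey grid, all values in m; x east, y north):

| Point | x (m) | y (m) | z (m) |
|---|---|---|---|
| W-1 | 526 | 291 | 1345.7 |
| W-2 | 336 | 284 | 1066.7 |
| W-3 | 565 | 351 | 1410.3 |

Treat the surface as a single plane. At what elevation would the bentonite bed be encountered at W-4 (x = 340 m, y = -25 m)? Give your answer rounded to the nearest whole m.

Two edge vectors: W-1→W-2 = (-190, -7, -279), W-1→W-3 = (39, 60, 64.6).
Normal n = (W-1→W-2) × (W-1→W-3) = (16287.8, 1393, -11127).
So ∂z/∂x = −n_x/n_z = 1.46381 and ∂z/∂y = −n_y/n_z = 0.12519.
Intercept c from W-1: 1345.7 − 769.96 − 36.43 = 539.31.
At (340, -25): z = 497.7 − 3.1 + 539.31 = 1033.9 m.

1034 m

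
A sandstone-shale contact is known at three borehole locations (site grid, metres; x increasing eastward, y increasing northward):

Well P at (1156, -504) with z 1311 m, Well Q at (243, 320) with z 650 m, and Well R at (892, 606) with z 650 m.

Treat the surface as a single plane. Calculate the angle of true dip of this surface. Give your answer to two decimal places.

30.50°

Two edge vectors: Well P→Well Q = (-913, 824, -661), Well P→Well R = (-264, 1110, -661).
Normal n = (Well P→Well Q) × (Well P→Well R) = (189046, -428989, -795894).
So ∂z/∂x = −n_x/n_z = 0.23753 and ∂z/∂y = −n_y/n_z = −0.53900.
Gradient magnitude |∇z| = √(a² + b²) = √(0.05642 + 0.29052) = 0.58902.
True dip = arctan(0.58902) = 30.50°, dipping toward NNW (azimuth ≈ 336°).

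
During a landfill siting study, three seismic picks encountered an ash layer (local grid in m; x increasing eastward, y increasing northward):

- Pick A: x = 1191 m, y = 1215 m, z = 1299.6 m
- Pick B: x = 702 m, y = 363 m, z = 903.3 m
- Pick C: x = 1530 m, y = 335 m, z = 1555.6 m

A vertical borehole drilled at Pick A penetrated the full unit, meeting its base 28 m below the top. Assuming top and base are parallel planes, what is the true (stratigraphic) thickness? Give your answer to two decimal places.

Let the plane be z = a·x + b·y + c.
Pick B−Pick A: −489a − 852b = −396.3;  Pick C−Pick A: 339a − 880b = 256.
Solving gives a = 0.78823, b = 0.01274.
|∇z| = √(a²+b²) = 0.78834, so dip δ = arctan(0.78834) = 38.25°.
True thickness = vertical thickness × cos δ = 28 × cos 38.25° = 21.99 m.

21.99 m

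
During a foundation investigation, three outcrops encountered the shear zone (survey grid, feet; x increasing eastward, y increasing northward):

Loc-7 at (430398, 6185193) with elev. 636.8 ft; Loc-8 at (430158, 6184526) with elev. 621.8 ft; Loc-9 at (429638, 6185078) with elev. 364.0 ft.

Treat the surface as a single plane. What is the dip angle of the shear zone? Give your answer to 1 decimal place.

Let the plane be z = a·x + b·y + c.
Loc-8−Loc-7: −240a − 667b = −15;  Loc-9−Loc-7: −760a − 115b = −272.8.
Solving gives a = 0.37602, b = −0.11281.
Gradient magnitude |∇z| = √(a² + b²) = √(0.14139 + 0.01273) = 0.39257.
True dip = arctan(0.39257) = 21.4°, dipping toward WNW (azimuth ≈ 287°).

21.4°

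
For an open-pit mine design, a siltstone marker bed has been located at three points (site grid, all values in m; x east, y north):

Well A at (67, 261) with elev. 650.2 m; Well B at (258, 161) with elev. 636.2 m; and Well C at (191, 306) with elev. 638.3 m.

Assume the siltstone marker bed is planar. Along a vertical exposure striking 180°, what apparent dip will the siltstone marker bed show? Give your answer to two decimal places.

1.46°

Two edge vectors: Well A→Well B = (191, -100, -14), Well A→Well C = (124, 45, -11.9).
Normal n = (Well A→Well B) × (Well A→Well C) = (1820, 536.9, 20995).
So ∂z/∂x = −n_x/n_z = −0.08669 and ∂z/∂y = −n_y/n_z = −0.02557.
Unit vector along 180° is (sin 180°, cos 180°) = (0.0000, -1.0000).
Slope in that direction = a·(0.0000) + b·(-1.0000) = 0.02557.
Apparent dip = arctan|0.02557| = 1.46° (true dip is 5.2°, so apparent ≤ true as expected).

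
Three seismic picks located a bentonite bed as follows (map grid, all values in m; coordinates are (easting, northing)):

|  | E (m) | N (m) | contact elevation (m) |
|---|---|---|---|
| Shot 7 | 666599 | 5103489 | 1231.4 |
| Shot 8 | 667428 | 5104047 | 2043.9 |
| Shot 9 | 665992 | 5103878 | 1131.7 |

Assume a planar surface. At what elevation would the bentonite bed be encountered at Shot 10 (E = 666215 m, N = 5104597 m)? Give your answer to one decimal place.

1703.5 m

Let the plane be z = a·E + b·N + c.
Shot 8−Shot 7: 829a + 558b = 812.5;  Shot 9−Shot 7: −607a + 389b = −99.7.
Solving gives a = 0.562163352, b = 0.620907852.
Then c = 1231.4 − a·666599 − b·5103489 = −3542302.52.
At (666215, 5104597): z = 374521.7 + 3169484.4 − 3542302.52 = 1703.5 m.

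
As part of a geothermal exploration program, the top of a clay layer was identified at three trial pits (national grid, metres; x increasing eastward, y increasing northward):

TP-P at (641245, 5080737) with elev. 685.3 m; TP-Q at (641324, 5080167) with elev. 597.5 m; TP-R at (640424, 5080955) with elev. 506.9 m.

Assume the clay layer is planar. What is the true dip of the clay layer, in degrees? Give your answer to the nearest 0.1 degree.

18.2°

Let the plane be z = a·x + b·y + c.
TP-Q−TP-P: 79a − 570b = −87.8;  TP-R−TP-P: −821a + 218b = −178.4.
Solving gives a = 0.26806, b = 0.19119.
Gradient magnitude |∇z| = √(a² + b²) = √(0.07186 + 0.03655) = 0.32926.
True dip = arctan(0.32926) = 18.2°, dipping toward SW (azimuth ≈ 235°).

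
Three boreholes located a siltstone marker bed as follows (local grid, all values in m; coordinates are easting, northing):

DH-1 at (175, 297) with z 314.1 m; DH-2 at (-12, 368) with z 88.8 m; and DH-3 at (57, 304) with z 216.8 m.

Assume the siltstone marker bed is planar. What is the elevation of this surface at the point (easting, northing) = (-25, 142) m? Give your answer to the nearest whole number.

Let the plane be z = a·easting + b·northing + c.
DH-2−DH-1: −187a + 71b = −225.3;  DH-3−DH-1: −118a + 7b = −97.3.
Solving gives a = 0.75417, b = −1.18691.
Then c = 314.1 − a·175 − b·297 = 534.63.
At (-25, 142): z = −18.9 − 168.5 + 534.63 = 347.2 m.

347 m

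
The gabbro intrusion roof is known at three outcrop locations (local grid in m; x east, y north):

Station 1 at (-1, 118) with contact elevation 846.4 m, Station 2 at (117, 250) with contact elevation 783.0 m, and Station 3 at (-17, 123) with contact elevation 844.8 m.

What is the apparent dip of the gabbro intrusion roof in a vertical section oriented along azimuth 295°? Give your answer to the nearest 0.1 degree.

8.7°

Two edge vectors: Station 1→Station 2 = (118, 132, -63.4), Station 1→Station 3 = (-16, 5, -1.6).
Normal n = (Station 1→Station 2) × (Station 1→Station 3) = (105.8, 1203.2, 2702).
So ∂z/∂x = −n_x/n_z = −0.03916 and ∂z/∂y = −n_y/n_z = −0.44530.
Unit vector along 295° is (sin 295°, cos 295°) = (-0.9063, 0.4226).
Slope in that direction = a·(-0.9063) + b·(0.4226) = −0.15270.
Apparent dip = arctan|0.15270| = 8.7° (true dip is 24.1°, so apparent ≤ true as expected).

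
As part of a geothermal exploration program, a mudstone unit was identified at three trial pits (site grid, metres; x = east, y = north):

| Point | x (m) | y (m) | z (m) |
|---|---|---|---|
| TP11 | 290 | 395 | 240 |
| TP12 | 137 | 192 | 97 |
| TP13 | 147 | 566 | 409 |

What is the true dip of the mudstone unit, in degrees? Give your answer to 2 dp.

40.62°

Let the plane be z = a·x + b·y + c.
TP12−TP11: −153a − 203b = −143;  TP13−TP11: −143a + 171b = 169.
Solving gives a = −0.17854, b = 0.83900.
Gradient magnitude |∇z| = √(a² + b²) = √(0.03188 + 0.70392) = 0.85778.
True dip = arctan(0.85778) = 40.62°, dipping toward SSE (azimuth ≈ 168°).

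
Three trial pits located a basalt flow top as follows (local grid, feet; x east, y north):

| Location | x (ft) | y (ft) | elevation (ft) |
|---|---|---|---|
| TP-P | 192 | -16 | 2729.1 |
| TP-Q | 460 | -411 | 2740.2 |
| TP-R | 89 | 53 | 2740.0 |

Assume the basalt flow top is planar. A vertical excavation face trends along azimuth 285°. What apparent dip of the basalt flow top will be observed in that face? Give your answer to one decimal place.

Two edge vectors: TP-P→TP-Q = (268, -395, 11.1), TP-P→TP-R = (-103, 69, 10.9).
Normal n = (TP-P→TP-Q) × (TP-P→TP-R) = (-5071.4, -4064.5, -22193).
So ∂z/∂x = −n_x/n_z = −0.22851 and ∂z/∂y = −n_y/n_z = −0.18314.
Unit vector along 285° is (sin 285°, cos 285°) = (-0.9659, 0.2588).
Slope in that direction = a·(-0.9659) + b·(0.2588) = 0.17333.
Apparent dip = arctan|0.17333| = 9.8° (true dip is 16.3°, so apparent ≤ true as expected).

9.8°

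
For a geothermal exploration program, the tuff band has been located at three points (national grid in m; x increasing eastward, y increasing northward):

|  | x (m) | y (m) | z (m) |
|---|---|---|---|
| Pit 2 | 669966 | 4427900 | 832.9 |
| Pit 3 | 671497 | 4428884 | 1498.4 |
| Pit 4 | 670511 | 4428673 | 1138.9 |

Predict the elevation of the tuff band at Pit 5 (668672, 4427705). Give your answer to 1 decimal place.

Let the plane be z = a·x + b·y + c.
Pit 3−Pit 2: 1531a + 984b = 665.5;  Pit 4−Pit 2: 545a + 773b = 306.
Solving gives a = 0.329624697, b = 0.163459949.
Then c = 832.9 − a·669966 − b·4427900 = −943788.75.
At (668672, 4427705): z = 220410.8 + 723752.4 − 943788.75 = 374.5 m.

374.5 m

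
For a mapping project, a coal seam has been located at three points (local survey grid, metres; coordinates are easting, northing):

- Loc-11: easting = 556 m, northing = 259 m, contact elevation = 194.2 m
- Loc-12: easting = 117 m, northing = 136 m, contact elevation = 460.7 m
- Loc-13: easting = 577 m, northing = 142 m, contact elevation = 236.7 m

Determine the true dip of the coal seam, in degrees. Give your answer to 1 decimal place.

33.4°

Two edge vectors: Loc-11→Loc-12 = (-439, -123, 266.5), Loc-11→Loc-13 = (21, -117, 42.5).
Normal n = (Loc-11→Loc-12) × (Loc-11→Loc-13) = (25953, 24254, 53946).
So ∂z/∂easting = −n_x/n_z = −0.48109 and ∂z/∂northing = −n_y/n_z = −0.44960.
Gradient magnitude |∇z| = √(a² + b²) = √(0.23145 + 0.20214) = 0.65847.
True dip = arctan(0.65847) = 33.4°, dipping toward NE (azimuth ≈ 047°).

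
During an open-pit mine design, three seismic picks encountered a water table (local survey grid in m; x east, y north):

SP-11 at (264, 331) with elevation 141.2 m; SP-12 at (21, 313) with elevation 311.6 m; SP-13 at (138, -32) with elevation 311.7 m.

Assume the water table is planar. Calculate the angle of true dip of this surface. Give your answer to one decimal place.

Two edge vectors: SP-11→SP-12 = (-243, -18, 170.4), SP-11→SP-13 = (-126, -363, 170.5).
Normal n = (SP-11→SP-12) × (SP-11→SP-13) = (58786.2, 19961.1, 85941).
So ∂z/∂x = −n_x/n_z = −0.68403 and ∂z/∂y = −n_y/n_z = −0.23227.
Gradient magnitude |∇z| = √(a² + b²) = √(0.46790 + 0.05395) = 0.72239.
True dip = arctan(0.72239) = 35.8°, dipping toward ENE (azimuth ≈ 071°).

35.8°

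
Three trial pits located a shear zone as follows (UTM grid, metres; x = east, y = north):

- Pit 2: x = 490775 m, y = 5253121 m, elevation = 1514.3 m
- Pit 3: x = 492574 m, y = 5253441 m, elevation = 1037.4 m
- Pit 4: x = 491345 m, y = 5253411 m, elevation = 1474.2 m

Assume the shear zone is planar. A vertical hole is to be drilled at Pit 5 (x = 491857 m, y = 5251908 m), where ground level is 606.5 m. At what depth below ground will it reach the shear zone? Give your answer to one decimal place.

206.2 m

Let the plane be z = a·x + b·y + c.
Pit 3−Pit 2: 1799a + 320b = −476.9;  Pit 4−Pit 2: 570a + 290b = −40.1.
Solving gives a = −0.369776900, b = 0.588527011.
Then c = 1514.3 − a·490775 − b·5253121 = −2908612.04.
At (491857, 5251908): z_contact = −181877.36 + 3090889.72 − 2908612.04 = 400.32 m.
Depth below ground = 606.5 − 400.32 = 206.2 m.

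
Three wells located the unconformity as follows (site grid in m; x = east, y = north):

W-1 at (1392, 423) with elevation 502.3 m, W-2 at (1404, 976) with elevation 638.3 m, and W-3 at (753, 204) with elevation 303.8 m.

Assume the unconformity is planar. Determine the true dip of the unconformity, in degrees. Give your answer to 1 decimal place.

Let the plane be z = a·x + b·y + c.
W-2−W-1: 12a + 553b = 136;  W-3−W-1: −639a − 219b = −198.5.
Solving gives a = 0.22805, b = 0.24098.
Gradient magnitude |∇z| = √(a² + b²) = √(0.05201 + 0.05807) = 0.33178.
True dip = arctan(0.33178) = 18.4°, dipping toward SW (azimuth ≈ 223°).

18.4°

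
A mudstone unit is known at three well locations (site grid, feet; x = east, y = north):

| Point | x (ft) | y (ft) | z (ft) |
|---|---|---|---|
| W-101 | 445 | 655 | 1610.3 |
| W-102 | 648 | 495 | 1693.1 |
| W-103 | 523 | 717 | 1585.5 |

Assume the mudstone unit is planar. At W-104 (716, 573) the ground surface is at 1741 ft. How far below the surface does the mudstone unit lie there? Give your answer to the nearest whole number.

81 ft

Two edge vectors: W-101→W-102 = (203, -160, 82.8), W-101→W-103 = (78, 62, -24.8).
Normal n = (W-101→W-102) × (W-101→W-103) = (-1165.6, 11492.8, 25066).
So ∂z/∂x = −n_x/n_z = 0.04650 and ∂z/∂y = −n_y/n_z = −0.45850.
Intercept c from W-101: 1610.3 − 20.69 + 300.32 = 1889.93.
At (716, 573): z_contact = 33.3 − 262.7 + 1889.93 = 1660.5 ft.
Depth below ground = 1741 − 1660.5 = 81 ft.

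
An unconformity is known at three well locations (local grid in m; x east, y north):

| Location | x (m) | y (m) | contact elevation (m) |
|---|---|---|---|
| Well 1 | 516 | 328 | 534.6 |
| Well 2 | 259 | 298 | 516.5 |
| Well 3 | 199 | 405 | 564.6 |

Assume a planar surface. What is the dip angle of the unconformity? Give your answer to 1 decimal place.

24.7°

Let the plane be z = a·x + b·y + c.
Well 2−Well 1: −257a − 30b = −18.1;  Well 3−Well 1: −317a + 77b = 30.
Solving gives a = 0.01685, b = 0.45898.
Gradient magnitude |∇z| = √(a² + b²) = √(0.00028 + 0.21066) = 0.45929.
True dip = arctan(0.45929) = 24.7°, dipping toward S (azimuth ≈ 182°).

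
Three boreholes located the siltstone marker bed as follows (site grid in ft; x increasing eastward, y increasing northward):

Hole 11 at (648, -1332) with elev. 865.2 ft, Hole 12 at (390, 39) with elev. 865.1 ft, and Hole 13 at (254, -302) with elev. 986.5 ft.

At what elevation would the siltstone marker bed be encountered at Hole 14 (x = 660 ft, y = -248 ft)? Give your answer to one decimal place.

Two edge vectors: Hole 11→Hole 12 = (-258, 1371, -0.1), Hole 11→Hole 13 = (-394, 1030, 121.3).
Normal n = (Hole 11→Hole 12) × (Hole 11→Hole 13) = (166405.3, 31334.8, 274434).
So ∂z/∂x = −n_x/n_z = −0.606358 and ∂z/∂y = −n_y/n_z = −0.114180.
Intercept c from Hole 11: 865.2 + 392.92 − 152.09 = 1106.03.
At (660, -248): z = −400.2 + 28.3 + 1106.03 = 734.2 ft.

734.2 ft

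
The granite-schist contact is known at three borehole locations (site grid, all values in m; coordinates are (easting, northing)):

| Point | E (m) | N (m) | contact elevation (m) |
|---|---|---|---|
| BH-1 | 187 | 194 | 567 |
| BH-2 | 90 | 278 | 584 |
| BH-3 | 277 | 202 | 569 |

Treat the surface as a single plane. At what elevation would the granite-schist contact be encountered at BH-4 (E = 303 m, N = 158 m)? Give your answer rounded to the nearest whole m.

Let the plane be z = a·E + b·N + c.
BH-2−BH-1: −97a + 84b = 17;  BH-3−BH-1: 90a + 8b = 2.
Solving gives a = 0.00384, b = 0.20681.
Then c = 567 − a·187 − b·194 = 526.16.
At (303, 158): z = 1.2 + 32.7 + 526.16 = 560.0 m.

560 m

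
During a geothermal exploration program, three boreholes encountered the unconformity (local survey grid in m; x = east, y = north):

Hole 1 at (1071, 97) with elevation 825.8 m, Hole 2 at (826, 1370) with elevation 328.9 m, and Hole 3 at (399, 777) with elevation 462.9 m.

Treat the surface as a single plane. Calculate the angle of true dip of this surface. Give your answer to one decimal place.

21.7°

Let the plane be z = a·x + b·y + c.
Hole 2−Hole 1: −245a + 1273b = −496.9;  Hole 3−Hole 1: −672a + 680b = −362.9.
Solving gives a = 0.18012, b = −0.35567.
Gradient magnitude |∇z| = √(a² + b²) = √(0.03244 + 0.12650) = 0.39868.
True dip = arctan(0.39868) = 21.7°, dipping toward NNW (azimuth ≈ 333°).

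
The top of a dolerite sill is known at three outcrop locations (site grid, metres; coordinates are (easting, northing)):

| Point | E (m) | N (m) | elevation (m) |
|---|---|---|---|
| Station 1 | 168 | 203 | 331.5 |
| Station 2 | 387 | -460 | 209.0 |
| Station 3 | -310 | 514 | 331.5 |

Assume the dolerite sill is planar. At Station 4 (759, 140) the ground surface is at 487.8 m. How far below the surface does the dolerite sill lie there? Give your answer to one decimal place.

Two edge vectors: Station 1→Station 2 = (219, -663, -122.5), Station 1→Station 3 = (-478, 311, 0).
Normal n = (Station 1→Station 2) × (Station 1→Station 3) = (38097.5, 58555, -248805).
So ∂z/∂E = −n_x/n_z = 0.15312 and ∂z/∂N = −n_y/n_z = 0.23534.
Intercept c from Station 1: 331.5 − 25.72 − 47.78 = 258.00.
At (759, 140): z_contact = 116.22 + 32.95 + 258.00 = 407.17 m.
Depth below ground = 487.8 − 407.17 = 80.6 m.

80.6 m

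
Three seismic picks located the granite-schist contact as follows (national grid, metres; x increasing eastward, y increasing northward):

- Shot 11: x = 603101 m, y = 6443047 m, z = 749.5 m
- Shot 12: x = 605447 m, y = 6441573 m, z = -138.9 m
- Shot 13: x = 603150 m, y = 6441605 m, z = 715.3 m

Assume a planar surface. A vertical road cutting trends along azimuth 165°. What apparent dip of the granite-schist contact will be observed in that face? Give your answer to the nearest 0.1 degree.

6.1°

Two edge vectors: Shot 11→Shot 12 = (2346, -1474, -888.4), Shot 11→Shot 13 = (49, -1442, -34.2).
Normal n = (Shot 11→Shot 12) × (Shot 11→Shot 13) = (-1230662, 36701.6, -3310706).
So ∂z/∂x = −n_x/n_z = −0.37172 and ∂z/∂y = −n_y/n_z = 0.01109.
Unit vector along 165° is (sin 165°, cos 165°) = (0.2588, -0.9659).
Slope in that direction = a·(0.2588) + b·(-0.9659) = −0.10692.
Apparent dip = arctan|0.10692| = 6.1° (true dip is 20.4°, so apparent ≤ true as expected).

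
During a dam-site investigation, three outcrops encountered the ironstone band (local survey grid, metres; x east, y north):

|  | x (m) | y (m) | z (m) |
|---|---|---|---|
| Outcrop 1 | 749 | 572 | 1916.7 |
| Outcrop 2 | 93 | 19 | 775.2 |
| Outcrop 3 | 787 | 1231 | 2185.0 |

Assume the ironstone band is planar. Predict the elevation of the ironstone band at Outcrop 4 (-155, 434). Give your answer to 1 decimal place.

Two edge vectors: Outcrop 1→Outcrop 2 = (-656, -553, -1141.5), Outcrop 1→Outcrop 3 = (38, 659, 268.3).
Normal n = (Outcrop 1→Outcrop 2) × (Outcrop 1→Outcrop 3) = (603878.6, 132627.8, -411290).
So ∂z/∂x = −n_x/n_z = 1.468255 and ∂z/∂y = −n_y/n_z = 0.322468.
Intercept c from Outcrop 1: 1916.7 − 1099.72 − 184.45 = 632.53.
At (-155, 434): z = −227.6 + 140.0 + 632.53 = 544.9 m.

544.9 m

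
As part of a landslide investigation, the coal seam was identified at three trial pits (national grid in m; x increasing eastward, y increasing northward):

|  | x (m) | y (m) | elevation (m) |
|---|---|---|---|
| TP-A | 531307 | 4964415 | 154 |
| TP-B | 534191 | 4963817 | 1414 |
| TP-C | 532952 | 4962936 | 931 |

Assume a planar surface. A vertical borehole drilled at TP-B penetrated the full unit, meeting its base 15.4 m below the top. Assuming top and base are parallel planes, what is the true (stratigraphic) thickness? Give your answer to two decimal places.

Two edge vectors: TP-A→TP-B = (2884, -598, 1260), TP-A→TP-C = (1645, -1479, 777).
Normal n = (TP-A→TP-B) × (TP-A→TP-C) = (1398894, -168168, -3281726).
So ∂z/∂x = −n_x/n_z = 0.42627 and ∂z/∂y = −n_y/n_z = −0.05124.
|∇z| = √(a²+b²) = 0.42934, so dip δ = arctan(0.42934) = 23.24°.
True thickness = vertical thickness × cos δ = 15.4 × cos 23.24° = 14.15 m.

14.15 m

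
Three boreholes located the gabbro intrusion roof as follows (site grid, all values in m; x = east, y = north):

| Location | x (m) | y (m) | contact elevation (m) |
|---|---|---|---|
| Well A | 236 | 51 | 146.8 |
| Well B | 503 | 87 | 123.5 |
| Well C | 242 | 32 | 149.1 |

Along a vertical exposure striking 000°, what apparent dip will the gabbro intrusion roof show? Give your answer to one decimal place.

8.1°

Let the plane be z = a·x + b·y + c.
Well B−Well A: 267a + 36b = −23.3;  Well C−Well A: 6a − 19b = 2.3.
Solving gives a = −0.06805, b = −0.14254.
Unit vector along 000° is (sin 0°, cos 0°) = (0.0000, 1.0000).
Slope in that direction = a·(0.0000) + b·(1.0000) = −0.14254.
Apparent dip = arctan|0.14254| = 8.1° (true dip is 9.0°, so apparent ≤ true as expected).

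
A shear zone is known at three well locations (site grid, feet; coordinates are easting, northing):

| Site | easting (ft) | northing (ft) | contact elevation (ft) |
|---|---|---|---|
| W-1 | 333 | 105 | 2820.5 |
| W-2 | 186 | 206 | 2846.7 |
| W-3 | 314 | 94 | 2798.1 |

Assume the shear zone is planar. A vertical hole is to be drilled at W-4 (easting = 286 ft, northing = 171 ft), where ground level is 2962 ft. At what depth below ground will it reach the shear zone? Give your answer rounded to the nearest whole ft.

Let the plane be z = a·easting + b·northing + c.
W-2−W-1: −147a + 101b = 26.2;  W-3−W-1: −19a − 11b = −22.4.
Solving gives a = 0.55831, b = 1.07200.
Then c = 2820.5 − a·333 − b·105 = 2522.02.
At (286, 171): z_contact = 159.7 + 183.3 + 2522.02 = 2865.0 ft.
Depth below ground = 2962 − 2865.0 = 97 ft.

97 ft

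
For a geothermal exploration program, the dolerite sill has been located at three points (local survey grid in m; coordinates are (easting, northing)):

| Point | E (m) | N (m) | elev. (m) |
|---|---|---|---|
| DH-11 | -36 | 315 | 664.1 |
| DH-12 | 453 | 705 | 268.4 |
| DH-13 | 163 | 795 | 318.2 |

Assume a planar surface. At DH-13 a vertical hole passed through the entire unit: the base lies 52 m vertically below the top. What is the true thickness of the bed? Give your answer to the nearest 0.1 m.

43.1 m

Two edge vectors: DH-11→DH-12 = (489, 390, -395.7), DH-11→DH-13 = (199, 480, -345.9).
Normal n = (DH-11→DH-12) × (DH-11→DH-13) = (55035, 90400.8, 157110).
So ∂z/∂E = −n_x/n_z = −0.35030 and ∂z/∂N = −n_y/n_z = −0.57540.
|∇z| = √(a²+b²) = 0.67364, so dip δ = arctan(0.67364) = 33.97°.
True thickness = vertical thickness × cos δ = 52 × cos 33.97° = 43.1 m.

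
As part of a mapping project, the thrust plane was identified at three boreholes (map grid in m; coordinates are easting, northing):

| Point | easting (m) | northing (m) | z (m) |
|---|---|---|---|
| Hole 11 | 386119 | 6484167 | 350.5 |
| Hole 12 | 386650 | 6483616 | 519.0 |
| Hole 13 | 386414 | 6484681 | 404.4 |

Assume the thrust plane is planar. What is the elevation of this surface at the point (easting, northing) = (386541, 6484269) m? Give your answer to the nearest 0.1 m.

Two edge vectors: Hole 11→Hole 12 = (531, -551, 168.5), Hole 11→Hole 13 = (295, 514, 53.9).
Normal n = (Hole 11→Hole 12) × (Hole 11→Hole 13) = (-116307.9, 21086.6, 435479).
So ∂z/∂easting = −n_x/n_z = 0.267080387 and ∂z/∂northing = −n_y/n_z = −0.048421623.
Intercept c from Hole 11: 350.5 − 103124.81 + 313973.89 = 211199.58.
At (386541, 6484269): z = 103237.5 − 313978.8 + 211199.58 = 458.3 m.

458.3 m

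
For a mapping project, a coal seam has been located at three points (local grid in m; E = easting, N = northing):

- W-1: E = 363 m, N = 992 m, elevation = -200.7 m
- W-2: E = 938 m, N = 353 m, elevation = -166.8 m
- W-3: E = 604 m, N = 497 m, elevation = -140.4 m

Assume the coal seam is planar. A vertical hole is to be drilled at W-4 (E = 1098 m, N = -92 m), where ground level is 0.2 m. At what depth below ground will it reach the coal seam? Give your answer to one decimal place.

103.4 m

Let the plane be z = a·E + b·N + c.
W-2−W-1: 575a − 639b = 33.9;  W-3−W-1: 241a − 495b = 60.3.
Solving gives a = −0.166515, b = −0.202889.
Then c = -200.7 − a·363 − b·992 = 61.01.
At (1098, -92): z_contact = −182.83 + 18.67 + 61.01 = -103.16 m.
Depth below ground = 0.2 − (-103.16) = 103.4 m.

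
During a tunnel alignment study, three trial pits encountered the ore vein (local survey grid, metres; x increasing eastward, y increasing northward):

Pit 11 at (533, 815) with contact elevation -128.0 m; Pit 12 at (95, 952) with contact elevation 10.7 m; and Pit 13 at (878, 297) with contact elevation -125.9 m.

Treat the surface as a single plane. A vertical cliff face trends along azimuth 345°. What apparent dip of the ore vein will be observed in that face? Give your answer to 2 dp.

Let the plane be z = a·x + b·y + c.
Pit 12−Pit 11: −438a + 137b = 138.7;  Pit 13−Pit 11: 345a − 518b = 2.1.
Solving gives a = −0.40160, b = −0.27153.
Unit vector along 345° is (sin 345°, cos 345°) = (-0.2588, 0.9659).
Slope in that direction = a·(-0.2588) + b·(0.9659) = −0.15833.
Apparent dip = arctan|0.15833| = 9.00° (true dip is 25.9°, so apparent ≤ true as expected).

9.00°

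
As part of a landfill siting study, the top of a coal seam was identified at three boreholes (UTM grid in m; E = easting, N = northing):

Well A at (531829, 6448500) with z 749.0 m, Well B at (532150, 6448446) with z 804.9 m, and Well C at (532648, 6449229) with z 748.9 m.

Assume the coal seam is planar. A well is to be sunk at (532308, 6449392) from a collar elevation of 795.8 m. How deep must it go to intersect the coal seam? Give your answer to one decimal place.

Let the plane be z = a·E + b·N + c.
Well B−Well A: 321a − 54b = 55.9;  Well C−Well A: 819a + 729b = −0.1.
Solving gives a = 0.146443474, b = −0.164660089.
Then c = 749 − a·531829 − b·6448500 = 984676.70.
At (532308, 6449392): z_contact = 77953.03 − 1061957.46 + 984676.70 = 672.27 m.
Depth below ground = 795.8 − 672.27 = 123.5 m.

123.5 m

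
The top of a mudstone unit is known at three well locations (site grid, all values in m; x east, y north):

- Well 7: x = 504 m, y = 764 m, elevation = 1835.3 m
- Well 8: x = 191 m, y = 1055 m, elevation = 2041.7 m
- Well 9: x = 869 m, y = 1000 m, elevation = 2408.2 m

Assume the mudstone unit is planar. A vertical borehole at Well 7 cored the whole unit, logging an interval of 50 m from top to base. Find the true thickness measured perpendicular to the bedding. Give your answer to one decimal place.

Let the plane be z = a·x + b·y + c.
Well 8−Well 7: −313a + 291b = 206.4;  Well 9−Well 7: 365a + 236b = 572.9.
Solving gives a = 0.65527, b = 1.41409.
|∇z| = √(a²+b²) = 1.55854, so dip δ = arctan(1.55854) = 57.31°.
True thickness = vertical thickness × cos δ = 50 × cos 57.31° = 27.0 m.

27.0 m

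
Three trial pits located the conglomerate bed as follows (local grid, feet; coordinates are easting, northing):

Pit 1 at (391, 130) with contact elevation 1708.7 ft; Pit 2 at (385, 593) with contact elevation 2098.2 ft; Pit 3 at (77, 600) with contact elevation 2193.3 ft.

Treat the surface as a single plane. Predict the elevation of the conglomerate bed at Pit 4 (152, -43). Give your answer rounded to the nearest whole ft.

1633 ft

Two edge vectors: Pit 1→Pit 2 = (-6, 463, 389.5), Pit 1→Pit 3 = (-314, 470, 484.6).
Normal n = (Pit 1→Pit 2) × (Pit 1→Pit 3) = (41304.8, -119395.4, 142562).
So ∂z/∂easting = −n_x/n_z = −0.28973 and ∂z/∂northing = −n_y/n_z = 0.83750.
Intercept c from Pit 1: 1708.7 + 113.29 − 108.87 = 1713.11.
At (152, -43): z = −44.0 − 36.0 + 1713.11 = 1633.1 ft.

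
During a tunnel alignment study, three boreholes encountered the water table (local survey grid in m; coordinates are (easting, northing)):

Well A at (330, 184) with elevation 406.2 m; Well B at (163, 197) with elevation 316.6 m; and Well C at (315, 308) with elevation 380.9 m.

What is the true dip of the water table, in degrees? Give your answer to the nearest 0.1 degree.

28.5°

Two edge vectors: Well A→Well B = (-167, 13, -89.6), Well A→Well C = (-15, 124, -25.3).
Normal n = (Well A→Well B) × (Well A→Well C) = (10781.5, -2881.1, -20513).
So ∂z/∂E = −n_x/n_z = 0.52559 and ∂z/∂N = −n_y/n_z = −0.14045.
Gradient magnitude |∇z| = √(a² + b²) = √(0.27625 + 0.01973) = 0.54404.
True dip = arctan(0.54404) = 28.5°, dipping toward WNW (azimuth ≈ 285°).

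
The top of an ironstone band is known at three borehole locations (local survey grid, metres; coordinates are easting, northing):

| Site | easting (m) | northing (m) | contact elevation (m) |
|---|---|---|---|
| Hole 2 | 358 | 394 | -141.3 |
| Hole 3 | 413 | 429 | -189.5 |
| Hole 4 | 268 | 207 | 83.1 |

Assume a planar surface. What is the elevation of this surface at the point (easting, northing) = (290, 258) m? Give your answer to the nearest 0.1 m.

Two edge vectors: Hole 2→Hole 3 = (55, 35, -48.2), Hole 2→Hole 4 = (-90, -187, 224.4).
Normal n = (Hole 2→Hole 3) × (Hole 2→Hole 4) = (-1159.4, -8004, -7135).
So ∂z/∂easting = −n_x/n_z = −0.16249 and ∂z/∂northing = −n_y/n_z = −1.12179.
Intercept c from Hole 2: -141.3 + 58.17 + 441.99 = 358.86.
At (290, 258): z = −47.1 − 289.4 + 358.86 = 22.3 m.

22.3 m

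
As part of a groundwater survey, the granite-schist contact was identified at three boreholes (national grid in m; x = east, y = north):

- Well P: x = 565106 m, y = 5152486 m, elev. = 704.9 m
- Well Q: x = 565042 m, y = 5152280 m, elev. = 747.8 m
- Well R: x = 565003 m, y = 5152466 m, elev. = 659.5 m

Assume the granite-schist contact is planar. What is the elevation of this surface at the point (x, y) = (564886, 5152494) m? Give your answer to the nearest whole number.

589 m

Let the plane be z = a·x + b·y + c.
Well Q−Well P: −64a − 206b = 42.9;  Well R−Well P: −103a − 20b = −45.4.
Solving gives a = 0.51210753, b = −0.36735380.
Then c = 704.9 − a·565106 − b·5152486 = 1604095.16.
At (564886, 5152494): z = 289282.4 − 1892788.2 + 1604095.16 = 589.3 m.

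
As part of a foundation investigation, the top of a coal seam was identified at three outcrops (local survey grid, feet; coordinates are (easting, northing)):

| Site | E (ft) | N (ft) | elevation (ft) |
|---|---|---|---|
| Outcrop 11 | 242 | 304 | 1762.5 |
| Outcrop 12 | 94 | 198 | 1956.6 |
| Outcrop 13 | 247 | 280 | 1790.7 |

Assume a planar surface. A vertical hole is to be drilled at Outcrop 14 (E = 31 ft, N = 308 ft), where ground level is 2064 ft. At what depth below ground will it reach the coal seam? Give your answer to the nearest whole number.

Let the plane be z = a·E + b·N + c.
Outcrop 12−Outcrop 11: −148a − 106b = 194.1;  Outcrop 13−Outcrop 11: 5a − 24b = 28.2.
Solving gives a = −0.40892, b = −1.26019.
Then c = 1762.5 − a·242 − b·304 = 2244.56.
At (31, 308): z_contact = −12.7 − 388.1 + 2244.56 = 1843.7 ft.
Depth below ground = 2064 − 1843.7 = 220 ft.

220 ft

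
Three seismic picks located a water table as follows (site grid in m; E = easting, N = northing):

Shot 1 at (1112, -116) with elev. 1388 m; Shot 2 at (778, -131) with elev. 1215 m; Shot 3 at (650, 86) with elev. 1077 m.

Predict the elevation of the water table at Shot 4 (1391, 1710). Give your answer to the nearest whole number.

949 m

Two edge vectors: Shot 1→Shot 2 = (-334, -15, -173), Shot 1→Shot 3 = (-462, 202, -311).
Normal n = (Shot 1→Shot 2) × (Shot 1→Shot 3) = (39611, -23948, -74398).
So ∂z/∂E = −n_x/n_z = 0.53242 and ∂z/∂N = −n_y/n_z = −0.32189.
Intercept c from Shot 1: 1388 − 592.05 − 37.34 = 758.61.
At (1391, 1710): z = 740.6 − 550.4 + 758.61 = 948.8 m.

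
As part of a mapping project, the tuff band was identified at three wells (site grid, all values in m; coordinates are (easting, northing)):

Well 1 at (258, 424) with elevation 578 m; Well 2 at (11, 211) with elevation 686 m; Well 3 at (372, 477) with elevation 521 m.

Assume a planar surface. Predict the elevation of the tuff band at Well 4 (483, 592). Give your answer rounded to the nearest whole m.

Two edge vectors: Well 1→Well 2 = (-247, -213, 108), Well 1→Well 3 = (114, 53, -57).
Normal n = (Well 1→Well 2) × (Well 1→Well 3) = (6417, -1767, 11191).
So ∂z/∂E = −n_x/n_z = −0.57341 and ∂z/∂N = −n_y/n_z = 0.15789.
Intercept c from Well 1: 578 + 147.94 − 66.95 = 658.99.
At (483, 592): z = −277.0 + 93.5 + 658.99 = 475.5 m.

476 m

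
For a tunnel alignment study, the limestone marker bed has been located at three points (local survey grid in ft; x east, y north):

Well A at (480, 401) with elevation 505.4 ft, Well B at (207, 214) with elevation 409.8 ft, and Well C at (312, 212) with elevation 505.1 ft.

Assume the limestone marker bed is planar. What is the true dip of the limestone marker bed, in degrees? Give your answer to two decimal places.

Let the plane be z = a·x + b·y + c.
Well B−Well A: −273a − 187b = −95.6;  Well C−Well A: −168a − 189b = −0.3.
Solving gives a = 0.89254, b = −0.79178.
Gradient magnitude |∇z| = √(a² + b²) = √(0.79662 + 0.62691) = 1.19312.
True dip = arctan(1.19312) = 50.03°, dipping toward NW (azimuth ≈ 312°).

50.03°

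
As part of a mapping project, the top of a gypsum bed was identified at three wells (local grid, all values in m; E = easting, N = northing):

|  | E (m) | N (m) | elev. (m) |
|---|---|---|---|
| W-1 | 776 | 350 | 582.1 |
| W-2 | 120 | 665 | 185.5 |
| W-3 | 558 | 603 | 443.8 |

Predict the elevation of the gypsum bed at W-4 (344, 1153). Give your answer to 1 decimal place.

Let the plane be z = a·E + b·N + c.
W-2−W-1: −656a + 315b = −396.6;  W-3−W-1: −218a + 253b = −138.3.
Solving gives a = 0.583520, b = −0.043845.
Then c = 582.1 − a·776 − b·350 = 144.63.
At (344, 1153): z = 200.7 − 50.6 + 144.63 = 294.8 m.

294.8 m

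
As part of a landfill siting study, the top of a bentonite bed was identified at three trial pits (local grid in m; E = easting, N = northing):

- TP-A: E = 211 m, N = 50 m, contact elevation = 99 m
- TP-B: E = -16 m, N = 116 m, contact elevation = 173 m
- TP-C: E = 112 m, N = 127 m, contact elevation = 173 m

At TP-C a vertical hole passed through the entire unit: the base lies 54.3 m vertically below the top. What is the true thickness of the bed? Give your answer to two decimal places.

Let the plane be z = a·E + b·N + c.
TP-B−TP-A: −227a + 66b = 74;  TP-C−TP-A: −99a + 77b = 74.
Solving gives a = −0.07437, b = 0.86542.
|∇z| = √(a²+b²) = 0.86861, so dip δ = arctan(0.86861) = 40.98°.
True thickness = vertical thickness × cos δ = 54.3 × cos 40.98° = 40.99 m.

40.99 m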